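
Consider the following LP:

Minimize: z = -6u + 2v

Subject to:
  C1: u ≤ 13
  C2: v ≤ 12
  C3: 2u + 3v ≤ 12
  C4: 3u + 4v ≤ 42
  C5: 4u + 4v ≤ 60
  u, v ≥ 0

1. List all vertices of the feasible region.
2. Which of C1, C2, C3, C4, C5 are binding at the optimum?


1. (0, 0), (6, 0), (0, 4)
2. C3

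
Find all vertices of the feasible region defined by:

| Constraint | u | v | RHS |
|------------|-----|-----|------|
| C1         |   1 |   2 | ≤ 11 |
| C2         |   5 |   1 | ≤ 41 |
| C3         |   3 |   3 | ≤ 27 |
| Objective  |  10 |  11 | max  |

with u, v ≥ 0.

(0, 0), (8.2, 0), (8, 1), (7, 2), (0, 5.5)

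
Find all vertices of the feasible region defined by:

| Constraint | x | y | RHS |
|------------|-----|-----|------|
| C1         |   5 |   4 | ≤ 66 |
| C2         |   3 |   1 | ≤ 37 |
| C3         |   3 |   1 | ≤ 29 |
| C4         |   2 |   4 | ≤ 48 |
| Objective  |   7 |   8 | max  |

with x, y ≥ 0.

(0, 0), (9.667, 0), (7.143, 7.571), (6, 9), (0, 12)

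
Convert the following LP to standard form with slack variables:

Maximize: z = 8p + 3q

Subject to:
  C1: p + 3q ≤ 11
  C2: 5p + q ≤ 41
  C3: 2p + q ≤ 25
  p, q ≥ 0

max z = 8p + 3q

s.t.
  p + 3q + s1 = 11
  5p + q + s2 = 41
  2p + q + s3 = 25
  p, q, s1, s2, s3 ≥ 0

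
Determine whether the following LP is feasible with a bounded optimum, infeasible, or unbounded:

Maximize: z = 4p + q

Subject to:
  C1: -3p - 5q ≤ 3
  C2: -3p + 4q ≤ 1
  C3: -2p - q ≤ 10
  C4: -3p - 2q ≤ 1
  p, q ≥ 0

Unbounded (objective can increase without bound)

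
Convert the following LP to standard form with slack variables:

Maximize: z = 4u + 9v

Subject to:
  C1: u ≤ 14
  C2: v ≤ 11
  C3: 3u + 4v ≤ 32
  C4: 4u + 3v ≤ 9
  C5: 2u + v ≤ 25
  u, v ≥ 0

max z = 4u + 9v

s.t.
  u + s1 = 14
  v + s2 = 11
  3u + 4v + s3 = 32
  4u + 3v + s4 = 9
  2u + v + s5 = 25
  u, v, s1, s2, s3, s4, s5 ≥ 0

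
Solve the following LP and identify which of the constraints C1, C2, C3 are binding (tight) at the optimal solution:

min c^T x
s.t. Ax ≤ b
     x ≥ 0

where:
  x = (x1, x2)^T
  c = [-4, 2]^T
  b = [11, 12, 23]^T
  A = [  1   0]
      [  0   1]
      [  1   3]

At x1 = 11, x2 = 0, compute slack b - a·x for each constraint:
  C1: 11 − 11 = 0  (binding)
  C2: 12 − 0 = 12  (slack)
  C3: 23 − 11 = 12  (slack)

Optimal: x1 = 11, x2 = 0
Binding: C1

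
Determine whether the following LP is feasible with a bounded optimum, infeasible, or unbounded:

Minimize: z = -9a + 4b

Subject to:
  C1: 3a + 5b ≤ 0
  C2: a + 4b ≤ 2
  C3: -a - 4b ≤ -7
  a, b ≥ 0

Infeasible (no feasible solution exists)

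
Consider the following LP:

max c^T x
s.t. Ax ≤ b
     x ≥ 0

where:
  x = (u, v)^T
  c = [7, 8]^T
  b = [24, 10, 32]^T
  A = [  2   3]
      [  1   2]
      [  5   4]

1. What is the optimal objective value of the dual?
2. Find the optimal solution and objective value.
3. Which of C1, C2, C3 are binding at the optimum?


1. 52
2. u = 4, v = 3, z = 52
3. C2, C3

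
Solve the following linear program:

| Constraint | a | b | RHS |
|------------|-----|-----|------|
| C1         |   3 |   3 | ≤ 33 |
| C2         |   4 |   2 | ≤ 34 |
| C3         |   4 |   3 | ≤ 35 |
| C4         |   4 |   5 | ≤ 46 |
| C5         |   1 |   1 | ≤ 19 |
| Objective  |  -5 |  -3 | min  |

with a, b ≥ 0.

Evaluate the objective at each vertex of the feasible region:
  z(0, 0) = 0
  z(8.5, 0) = -42.5
  z(8, 1) = -43  ←
  z(4.625, 5.5) = -39.62
  z(0, 9.2) = -27.6
The minimum is at a = 8, b = 1.

a = 8, b = 1, z = -43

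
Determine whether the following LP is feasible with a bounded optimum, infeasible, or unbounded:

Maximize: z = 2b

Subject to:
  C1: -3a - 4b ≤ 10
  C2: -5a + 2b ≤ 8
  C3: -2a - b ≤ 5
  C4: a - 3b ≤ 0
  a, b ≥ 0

Unbounded (objective can increase without bound)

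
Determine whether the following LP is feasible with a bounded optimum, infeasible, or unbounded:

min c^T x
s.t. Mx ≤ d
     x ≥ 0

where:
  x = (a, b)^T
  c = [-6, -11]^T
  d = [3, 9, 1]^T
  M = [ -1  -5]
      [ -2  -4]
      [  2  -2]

Unbounded (objective can decrease without bound)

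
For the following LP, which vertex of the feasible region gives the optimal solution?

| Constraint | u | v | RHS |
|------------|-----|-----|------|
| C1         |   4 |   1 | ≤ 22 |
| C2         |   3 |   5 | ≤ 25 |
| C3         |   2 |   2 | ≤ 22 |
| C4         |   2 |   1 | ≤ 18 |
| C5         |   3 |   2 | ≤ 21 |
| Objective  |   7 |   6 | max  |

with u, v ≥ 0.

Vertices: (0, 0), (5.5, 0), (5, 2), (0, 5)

Evaluate the objective at each vertex of the feasible region:
  z(0, 0) = 0
  z(5.5, 0) = 38.5
  z(5, 2) = 47  ←
  z(0, 5) = 30
The maximum is at u = 5, v = 2.

(5, 2)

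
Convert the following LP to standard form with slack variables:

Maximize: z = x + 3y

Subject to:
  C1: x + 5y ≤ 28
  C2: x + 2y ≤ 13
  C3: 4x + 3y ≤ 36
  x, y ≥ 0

max z = x + 3y

s.t.
  x + 5y + s1 = 28
  x + 2y + s2 = 13
  4x + 3y + s3 = 36
  x, y, s1, s2, s3 ≥ 0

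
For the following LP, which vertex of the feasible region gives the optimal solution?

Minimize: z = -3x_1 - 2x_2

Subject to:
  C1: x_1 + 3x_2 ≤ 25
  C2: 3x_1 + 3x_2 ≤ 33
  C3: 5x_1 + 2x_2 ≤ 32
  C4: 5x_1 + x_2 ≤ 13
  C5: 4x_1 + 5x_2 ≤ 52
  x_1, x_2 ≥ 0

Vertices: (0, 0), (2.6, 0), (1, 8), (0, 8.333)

Evaluate the objective at each vertex of the feasible region:
  z(0, 0) = 0
  z(2.6, 0) = -7.8
  z(1, 8) = -19  ←
  z(0, 8.333) = -16.67
The minimum is at x_1 = 1, x_2 = 8.

(1, 8)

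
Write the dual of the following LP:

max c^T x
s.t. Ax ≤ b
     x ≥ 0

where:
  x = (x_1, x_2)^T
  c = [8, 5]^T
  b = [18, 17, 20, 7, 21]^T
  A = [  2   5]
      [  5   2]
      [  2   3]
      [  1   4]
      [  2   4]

Primal max cᵀx s.t. Ax ≤ b, x ≥ 0  →  Dual min bᵀy s.t. Aᵀy ≥ c, y ≥ 0.

Minimize: z = 18y1 + 17y2 + 20y3 + 7y4 + 21y5

Subject to:
  2y1 + 5y2 + 2y3 + y4 + 2y5 ≥ 8
  5y1 + 2y2 + 3y3 + 4y4 + 4y5 ≥ 5
  y1, y2, y3, y4, y5 ≥ 0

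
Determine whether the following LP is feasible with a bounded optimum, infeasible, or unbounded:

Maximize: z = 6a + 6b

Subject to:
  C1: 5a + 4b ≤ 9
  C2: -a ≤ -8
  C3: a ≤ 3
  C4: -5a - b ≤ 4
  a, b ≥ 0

Infeasible (no feasible solution exists)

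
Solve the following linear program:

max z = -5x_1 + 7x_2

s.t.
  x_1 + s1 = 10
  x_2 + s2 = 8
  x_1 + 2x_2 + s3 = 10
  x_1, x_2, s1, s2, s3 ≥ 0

Evaluate the objective at each vertex of the feasible region:
  z(0, 0) = 0
  z(10, 0) = -50
  z(0, 5) = 35  ←
The maximum is at x_1 = 0, x_2 = 5.

x_1 = 0, x_2 = 5, z = 35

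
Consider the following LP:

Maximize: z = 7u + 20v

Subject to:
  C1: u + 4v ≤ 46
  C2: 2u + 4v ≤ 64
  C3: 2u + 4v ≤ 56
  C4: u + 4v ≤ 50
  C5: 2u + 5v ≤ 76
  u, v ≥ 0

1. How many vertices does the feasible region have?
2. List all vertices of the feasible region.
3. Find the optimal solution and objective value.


1. 4
2. (0, 0), (28, 0), (10, 9), (0, 11.5)
3. u = 10, v = 9, z = 250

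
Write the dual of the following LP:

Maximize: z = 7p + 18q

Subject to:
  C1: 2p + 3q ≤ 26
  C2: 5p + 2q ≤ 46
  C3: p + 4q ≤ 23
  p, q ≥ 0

Primal max cᵀx s.t. Ax ≤ b, x ≥ 0  →  Dual min bᵀy s.t. Aᵀy ≥ c, y ≥ 0.

Minimize: z = 26y1 + 46y2 + 23y3

Subject to:
  2y1 + 5y2 + y3 ≥ 7
  3y1 + 2y2 + 4y3 ≥ 18
  y1, y2, y3 ≥ 0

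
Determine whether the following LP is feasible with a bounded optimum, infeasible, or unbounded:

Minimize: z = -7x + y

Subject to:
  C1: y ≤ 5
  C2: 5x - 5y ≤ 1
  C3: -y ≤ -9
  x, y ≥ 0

Infeasible (no feasible solution exists)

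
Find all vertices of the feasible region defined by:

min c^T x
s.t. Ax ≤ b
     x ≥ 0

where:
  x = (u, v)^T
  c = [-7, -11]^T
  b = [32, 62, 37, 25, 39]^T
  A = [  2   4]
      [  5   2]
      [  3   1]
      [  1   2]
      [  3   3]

(0, 0), (12.33, 0), (12, 1), (10, 3), (0, 8)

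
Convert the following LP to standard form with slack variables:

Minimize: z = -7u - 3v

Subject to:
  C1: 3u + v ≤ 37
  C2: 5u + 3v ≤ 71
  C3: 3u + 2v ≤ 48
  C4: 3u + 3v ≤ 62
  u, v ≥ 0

min z = -7u - 3v

s.t.
  3u + v + s1 = 37
  5u + 3v + s2 = 71
  3u + 2v + s3 = 48
  3u + 3v + s4 = 62
  u, v, s1, s2, s3, s4 ≥ 0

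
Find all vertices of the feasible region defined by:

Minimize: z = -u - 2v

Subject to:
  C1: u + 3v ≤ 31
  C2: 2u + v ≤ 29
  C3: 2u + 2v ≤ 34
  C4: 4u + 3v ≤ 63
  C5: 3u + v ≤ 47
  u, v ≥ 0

(0, 0), (14.5, 0), (12, 5), (10, 7), (0, 10.33)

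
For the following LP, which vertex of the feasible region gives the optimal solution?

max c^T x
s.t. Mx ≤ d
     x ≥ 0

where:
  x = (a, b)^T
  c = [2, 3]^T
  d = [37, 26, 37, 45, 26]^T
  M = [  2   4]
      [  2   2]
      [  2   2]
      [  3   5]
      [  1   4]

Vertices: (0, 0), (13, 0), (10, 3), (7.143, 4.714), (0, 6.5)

Evaluate the objective at each vertex of the feasible region:
  z(0, 0) = 0
  z(13, 0) = 26
  z(10, 3) = 29  ←
  z(7.143, 4.714) = 28.43
  z(0, 6.5) = 19.5
The maximum is at a = 10, b = 3.

(10, 3)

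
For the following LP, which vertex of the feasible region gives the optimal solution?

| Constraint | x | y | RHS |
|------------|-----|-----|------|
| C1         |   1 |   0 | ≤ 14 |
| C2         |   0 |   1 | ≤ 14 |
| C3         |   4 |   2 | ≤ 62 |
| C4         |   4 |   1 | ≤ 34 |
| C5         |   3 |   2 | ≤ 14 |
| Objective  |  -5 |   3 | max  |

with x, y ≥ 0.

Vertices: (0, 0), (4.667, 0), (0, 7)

Evaluate the objective at each vertex of the feasible region:
  z(0, 0) = 0
  z(4.667, 0) = -23.33
  z(0, 7) = 21  ←
The maximum is at x = 0, y = 7.

(0, 7)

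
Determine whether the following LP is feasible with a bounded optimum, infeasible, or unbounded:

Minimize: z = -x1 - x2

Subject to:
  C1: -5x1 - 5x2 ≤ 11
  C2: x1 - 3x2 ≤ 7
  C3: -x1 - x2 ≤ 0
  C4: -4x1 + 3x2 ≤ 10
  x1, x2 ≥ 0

Unbounded (objective can decrease without bound)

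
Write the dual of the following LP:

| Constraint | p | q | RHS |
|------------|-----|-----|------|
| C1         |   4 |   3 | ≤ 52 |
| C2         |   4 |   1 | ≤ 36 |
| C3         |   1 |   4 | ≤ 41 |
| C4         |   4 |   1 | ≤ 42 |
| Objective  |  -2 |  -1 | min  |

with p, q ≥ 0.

Primal min cᵀx s.t. Ax ≤ b, x ≥ 0  →  Dual max −bᵀy s.t. Aᵀy ≥ −c, y ≥ 0.

Maximize: z = -52y1 - 36y2 - 41y3 - 42y4

Subject to:
  4y1 + 4y2 + y3 + 4y4 ≥ 2
  3y1 + y2 + 4y3 + y4 ≥ 1
  y1, y2, y3, y4 ≥ 0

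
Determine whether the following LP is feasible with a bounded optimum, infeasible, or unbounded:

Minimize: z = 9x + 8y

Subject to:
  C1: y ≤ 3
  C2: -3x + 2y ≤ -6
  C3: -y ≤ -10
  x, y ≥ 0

Infeasible (no feasible solution exists)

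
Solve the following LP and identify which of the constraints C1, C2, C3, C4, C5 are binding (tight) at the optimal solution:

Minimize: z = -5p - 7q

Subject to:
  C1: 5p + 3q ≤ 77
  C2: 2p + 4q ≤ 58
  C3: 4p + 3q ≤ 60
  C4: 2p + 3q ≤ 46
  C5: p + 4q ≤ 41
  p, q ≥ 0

At p = 9, q = 8, compute slack b - a·x for each constraint:
  C1: 77 − 69 = 8  (slack)
  C2: 58 − 50 = 8  (slack)
  C3: 60 − 60 = 0  (binding)
  C4: 46 − 42 = 4  (slack)
  C5: 41 − 41 = 0  (binding)

Optimal: p = 9, q = 8
Binding: C3, C5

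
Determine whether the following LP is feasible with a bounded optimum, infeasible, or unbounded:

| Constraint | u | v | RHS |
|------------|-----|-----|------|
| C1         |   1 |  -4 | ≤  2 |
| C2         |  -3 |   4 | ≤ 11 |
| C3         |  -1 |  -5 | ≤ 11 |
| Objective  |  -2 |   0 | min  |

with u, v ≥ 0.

Unbounded (objective can decrease without bound)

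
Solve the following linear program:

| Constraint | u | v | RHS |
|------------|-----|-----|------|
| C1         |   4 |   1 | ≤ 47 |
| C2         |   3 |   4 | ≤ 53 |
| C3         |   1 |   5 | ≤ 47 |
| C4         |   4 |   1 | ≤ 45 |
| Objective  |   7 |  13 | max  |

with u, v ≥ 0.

Evaluate the objective at each vertex of the feasible region:
  z(0, 0) = 0
  z(11.25, 0) = 78.75
  z(9.769, 5.923) = 145.4
  z(7, 8) = 153  ←
  z(0, 9.4) = 122.2
The maximum is at u = 7, v = 8.

u = 7, v = 8, z = 153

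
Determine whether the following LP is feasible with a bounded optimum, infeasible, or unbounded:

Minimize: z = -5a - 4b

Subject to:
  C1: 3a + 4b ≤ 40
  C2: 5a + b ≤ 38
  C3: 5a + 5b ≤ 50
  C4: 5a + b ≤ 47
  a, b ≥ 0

Feasible with a bounded optimal solution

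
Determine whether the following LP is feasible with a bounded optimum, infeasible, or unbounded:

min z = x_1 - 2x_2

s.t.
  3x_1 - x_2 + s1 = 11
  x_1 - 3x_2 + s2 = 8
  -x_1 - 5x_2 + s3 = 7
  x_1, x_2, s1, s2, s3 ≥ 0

Unbounded (objective can decrease without bound)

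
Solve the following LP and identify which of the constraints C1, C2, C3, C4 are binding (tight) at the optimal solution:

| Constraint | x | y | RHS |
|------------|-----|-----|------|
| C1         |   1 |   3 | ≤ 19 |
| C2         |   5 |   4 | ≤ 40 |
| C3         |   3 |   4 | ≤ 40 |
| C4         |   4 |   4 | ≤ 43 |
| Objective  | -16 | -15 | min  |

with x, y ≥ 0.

At x = 4, y = 5, compute slack b - a·x for each constraint:
  C1: 19 − 19 = 0  (binding)
  C2: 40 − 40 = 0  (binding)
  C3: 40 − 32 = 8  (slack)
  C4: 43 − 36 = 7  (slack)

Optimal: x = 4, y = 5
Binding: C1, C2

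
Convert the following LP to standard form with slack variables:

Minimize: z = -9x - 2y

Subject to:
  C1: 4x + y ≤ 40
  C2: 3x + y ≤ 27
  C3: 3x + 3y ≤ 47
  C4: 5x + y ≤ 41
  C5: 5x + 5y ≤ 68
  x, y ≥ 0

min z = -9x - 2y

s.t.
  4x + y + s1 = 40
  3x + y + s2 = 27
  3x + 3y + s3 = 47
  5x + y + s4 = 41
  5x + 5y + s5 = 68
  x, y, s1, s2, s3, s4, s5 ≥ 0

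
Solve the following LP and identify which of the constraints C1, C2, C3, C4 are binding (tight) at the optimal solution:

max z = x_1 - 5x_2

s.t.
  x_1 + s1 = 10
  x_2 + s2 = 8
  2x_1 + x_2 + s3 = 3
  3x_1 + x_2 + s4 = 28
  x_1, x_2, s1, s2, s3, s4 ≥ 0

At x_1 = 1.5, x_2 = 0, compute slack b - a·x for each constraint:
  C1: 10 − 1.5 = 8.5  (slack)
  C2: 8 − 0 = 8  (slack)
  C3: 3 − 3 = 0  (binding)
  C4: 28 − 4.5 = 23.5  (slack)

Optimal: x_1 = 1.5, x_2 = 0
Binding: C3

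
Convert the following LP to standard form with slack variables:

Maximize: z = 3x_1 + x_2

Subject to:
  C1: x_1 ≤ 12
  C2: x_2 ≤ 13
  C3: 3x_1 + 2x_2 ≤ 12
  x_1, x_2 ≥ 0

max z = 3x_1 + x_2

s.t.
  x_1 + s1 = 12
  x_2 + s2 = 13
  3x_1 + 2x_2 + s3 = 12
  x_1, x_2, s1, s2, s3 ≥ 0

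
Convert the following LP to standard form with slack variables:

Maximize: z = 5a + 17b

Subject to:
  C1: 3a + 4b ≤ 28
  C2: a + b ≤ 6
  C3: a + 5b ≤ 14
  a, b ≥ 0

max z = 5a + 17b

s.t.
  3a + 4b + s1 = 28
  a + b + s2 = 6
  a + 5b + s3 = 14
  a, b, s1, s2, s3 ≥ 0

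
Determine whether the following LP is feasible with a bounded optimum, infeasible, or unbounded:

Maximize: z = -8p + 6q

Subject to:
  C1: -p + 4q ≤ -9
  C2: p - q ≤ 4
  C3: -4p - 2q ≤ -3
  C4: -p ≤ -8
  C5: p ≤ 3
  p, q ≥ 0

Infeasible (no feasible solution exists)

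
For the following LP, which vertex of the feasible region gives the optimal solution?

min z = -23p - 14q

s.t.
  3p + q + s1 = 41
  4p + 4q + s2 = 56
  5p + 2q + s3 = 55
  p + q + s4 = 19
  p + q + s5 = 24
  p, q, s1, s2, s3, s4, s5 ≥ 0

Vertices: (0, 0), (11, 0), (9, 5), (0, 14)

Evaluate the objective at each vertex of the feasible region:
  z(0, 0) = 0
  z(11, 0) = -253
  z(9, 5) = -277  ←
  z(0, 14) = -196
The minimum is at p = 9, q = 5.

(9, 5)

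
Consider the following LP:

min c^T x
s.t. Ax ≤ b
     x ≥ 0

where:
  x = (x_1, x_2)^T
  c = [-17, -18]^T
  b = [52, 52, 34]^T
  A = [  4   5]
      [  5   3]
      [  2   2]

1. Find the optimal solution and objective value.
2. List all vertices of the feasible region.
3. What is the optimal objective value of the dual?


1. x_1 = 8, x_2 = 4, z = -208
2. (0, 0), (10.4, 0), (8, 4), (0, 10.4)
3. -208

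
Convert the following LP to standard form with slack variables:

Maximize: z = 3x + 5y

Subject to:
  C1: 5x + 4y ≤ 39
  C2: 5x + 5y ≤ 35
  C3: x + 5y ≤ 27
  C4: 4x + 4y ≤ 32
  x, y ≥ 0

max z = 3x + 5y

s.t.
  5x + 4y + s1 = 39
  5x + 5y + s2 = 35
  x + 5y + s3 = 27
  4x + 4y + s4 = 32
  x, y, s1, s2, s3, s4 ≥ 0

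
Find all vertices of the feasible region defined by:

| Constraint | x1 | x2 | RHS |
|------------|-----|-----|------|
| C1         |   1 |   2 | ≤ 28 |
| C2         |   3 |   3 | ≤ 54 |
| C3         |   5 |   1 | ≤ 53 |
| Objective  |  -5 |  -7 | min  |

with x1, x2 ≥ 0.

(0, 0), (10.6, 0), (8.75, 9.25), (8, 10), (0, 14)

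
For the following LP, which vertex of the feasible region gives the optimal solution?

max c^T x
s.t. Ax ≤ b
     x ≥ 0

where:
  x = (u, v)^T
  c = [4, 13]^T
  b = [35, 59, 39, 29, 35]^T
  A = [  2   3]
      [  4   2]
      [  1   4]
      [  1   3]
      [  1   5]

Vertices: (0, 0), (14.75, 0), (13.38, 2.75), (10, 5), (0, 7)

Evaluate the objective at each vertex of the feasible region:
  z(0, 0) = 0
  z(14.75, 0) = 59
  z(13.38, 2.75) = 89.25
  z(10, 5) = 105  ←
  z(0, 7) = 91
The maximum is at u = 10, v = 5.

(10, 5)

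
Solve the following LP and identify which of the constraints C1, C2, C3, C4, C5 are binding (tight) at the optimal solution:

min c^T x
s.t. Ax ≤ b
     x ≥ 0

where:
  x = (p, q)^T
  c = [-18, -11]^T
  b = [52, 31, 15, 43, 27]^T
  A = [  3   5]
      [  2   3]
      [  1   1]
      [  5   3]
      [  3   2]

At p = 5, q = 6, compute slack b - a·x for each constraint:
  C1: 52 − 45 = 7  (slack)
  C2: 31 − 28 = 3  (slack)
  C3: 15 − 11 = 4  (slack)
  C4: 43 − 43 = 0  (binding)
  C5: 27 − 27 = 0  (binding)

Optimal: p = 5, q = 6
Binding: C4, C5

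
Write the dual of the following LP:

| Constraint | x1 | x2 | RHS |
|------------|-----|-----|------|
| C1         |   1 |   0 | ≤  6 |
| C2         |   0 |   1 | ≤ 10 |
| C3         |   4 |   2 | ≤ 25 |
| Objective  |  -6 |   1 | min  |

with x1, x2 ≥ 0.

Primal min cᵀx s.t. Ax ≤ b, x ≥ 0  →  Dual max −bᵀy s.t. Aᵀy ≥ −c, y ≥ 0.

Maximize: z = -6y1 - 10y2 - 25y3

Subject to:
  y1 + 4y3 ≥ 6
  y2 + 2y3 ≥ -1
  y1, y2, y3 ≥ 0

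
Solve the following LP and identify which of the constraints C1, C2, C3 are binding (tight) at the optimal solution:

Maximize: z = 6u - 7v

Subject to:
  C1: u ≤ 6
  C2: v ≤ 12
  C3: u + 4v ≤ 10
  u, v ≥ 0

At u = 6, v = 0, compute slack b - a·x for each constraint:
  C1: 6 − 6 = 0  (binding)
  C2: 12 − 0 = 12  (slack)
  C3: 10 − 6 = 4  (slack)

Optimal: u = 6, v = 0
Binding: C1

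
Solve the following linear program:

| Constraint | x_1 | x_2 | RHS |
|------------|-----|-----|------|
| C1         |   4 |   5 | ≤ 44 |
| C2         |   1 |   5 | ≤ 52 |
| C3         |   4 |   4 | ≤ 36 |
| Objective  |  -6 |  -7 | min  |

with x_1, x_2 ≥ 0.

Evaluate the objective at each vertex of the feasible region:
  z(0, 0) = 0
  z(9, 0) = -54
  z(1, 8) = -62  ←
  z(0, 8.8) = -61.6
The minimum is at x_1 = 1, x_2 = 8.

x_1 = 1, x_2 = 8, z = -62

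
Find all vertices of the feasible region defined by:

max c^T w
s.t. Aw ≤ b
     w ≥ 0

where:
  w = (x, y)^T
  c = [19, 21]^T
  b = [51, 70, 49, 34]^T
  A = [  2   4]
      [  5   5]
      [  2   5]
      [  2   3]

(0, 0), (14, 0), (8, 6), (5.75, 7.5), (0, 9.8)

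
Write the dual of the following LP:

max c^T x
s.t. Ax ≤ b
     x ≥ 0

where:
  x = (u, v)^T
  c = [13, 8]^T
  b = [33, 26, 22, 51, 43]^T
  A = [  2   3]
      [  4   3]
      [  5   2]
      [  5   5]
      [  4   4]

Primal max cᵀx s.t. Ax ≤ b, x ≥ 0  →  Dual min bᵀy s.t. Aᵀy ≥ c, y ≥ 0.

Minimize: z = 33y1 + 26y2 + 22y3 + 51y4 + 43y5

Subject to:
  2y1 + 4y2 + 5y3 + 5y4 + 4y5 ≥ 13
  3y1 + 3y2 + 2y3 + 5y4 + 4y5 ≥ 8
  y1, y2, y3, y4, y5 ≥ 0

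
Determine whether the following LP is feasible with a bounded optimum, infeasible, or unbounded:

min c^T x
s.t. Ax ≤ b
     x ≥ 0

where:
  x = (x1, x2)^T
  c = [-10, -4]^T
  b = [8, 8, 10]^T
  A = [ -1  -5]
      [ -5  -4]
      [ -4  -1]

Unbounded (objective can decrease without bound)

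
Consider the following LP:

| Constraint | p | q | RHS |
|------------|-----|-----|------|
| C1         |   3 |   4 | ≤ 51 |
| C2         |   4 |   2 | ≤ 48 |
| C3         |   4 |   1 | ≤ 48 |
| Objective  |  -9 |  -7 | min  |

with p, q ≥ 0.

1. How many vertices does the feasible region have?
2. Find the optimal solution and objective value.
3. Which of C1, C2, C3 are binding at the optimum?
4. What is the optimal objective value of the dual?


1. 4
2. p = 9, q = 6, z = -123
3. C1, C2
4. -123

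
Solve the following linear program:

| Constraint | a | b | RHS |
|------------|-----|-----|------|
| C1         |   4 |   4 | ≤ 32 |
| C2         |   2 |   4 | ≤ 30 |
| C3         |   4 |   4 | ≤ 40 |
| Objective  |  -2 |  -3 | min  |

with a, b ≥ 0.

Evaluate the objective at each vertex of the feasible region:
  z(0, 0) = 0
  z(8, 0) = -16
  z(1, 7) = -23  ←
  z(0, 7.5) = -22.5
The minimum is at a = 1, b = 7.

a = 1, b = 7, z = -23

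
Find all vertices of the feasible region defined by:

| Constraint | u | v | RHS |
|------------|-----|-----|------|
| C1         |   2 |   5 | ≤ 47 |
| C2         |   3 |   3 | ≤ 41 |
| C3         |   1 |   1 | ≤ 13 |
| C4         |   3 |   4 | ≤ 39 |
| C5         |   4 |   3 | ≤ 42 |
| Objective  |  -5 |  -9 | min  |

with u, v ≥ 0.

(0, 0), (10.5, 0), (7.286, 4.286), (1, 9), (0, 9.4)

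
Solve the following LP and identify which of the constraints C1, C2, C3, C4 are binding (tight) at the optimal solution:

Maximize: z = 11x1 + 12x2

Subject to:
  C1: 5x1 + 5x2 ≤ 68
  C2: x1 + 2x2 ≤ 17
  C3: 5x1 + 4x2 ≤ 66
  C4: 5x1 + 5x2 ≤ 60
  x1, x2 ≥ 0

At x1 = 7, x2 = 5, compute slack b - a·x for each constraint:
  C1: 68 − 60 = 8  (slack)
  C2: 17 − 17 = 0  (binding)
  C3: 66 − 55 = 11  (slack)
  C4: 60 − 60 = 0  (binding)

Optimal: x1 = 7, x2 = 5
Binding: C2, C4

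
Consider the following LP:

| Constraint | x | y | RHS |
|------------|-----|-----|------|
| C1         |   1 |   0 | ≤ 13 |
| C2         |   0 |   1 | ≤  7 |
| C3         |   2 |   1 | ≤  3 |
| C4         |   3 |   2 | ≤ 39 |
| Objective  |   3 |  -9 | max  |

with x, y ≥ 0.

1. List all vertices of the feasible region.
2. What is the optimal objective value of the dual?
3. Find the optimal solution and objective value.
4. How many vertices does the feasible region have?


1. (0, 0), (1.5, 0), (0, 3)
2. 4.5
3. x = 1.5, y = 0, z = 4.5
4. 3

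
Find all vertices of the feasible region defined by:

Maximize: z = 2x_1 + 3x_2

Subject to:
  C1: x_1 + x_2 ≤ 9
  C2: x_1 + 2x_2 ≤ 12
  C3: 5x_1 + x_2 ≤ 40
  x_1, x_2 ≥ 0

(0, 0), (8, 0), (7.75, 1.25), (6, 3), (0, 6)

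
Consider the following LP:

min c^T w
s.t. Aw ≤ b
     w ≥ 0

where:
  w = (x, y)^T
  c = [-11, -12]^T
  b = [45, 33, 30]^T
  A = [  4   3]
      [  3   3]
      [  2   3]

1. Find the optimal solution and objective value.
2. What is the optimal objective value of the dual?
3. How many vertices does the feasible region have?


1. x = 3, y = 8, z = -129
2. -129
3. 4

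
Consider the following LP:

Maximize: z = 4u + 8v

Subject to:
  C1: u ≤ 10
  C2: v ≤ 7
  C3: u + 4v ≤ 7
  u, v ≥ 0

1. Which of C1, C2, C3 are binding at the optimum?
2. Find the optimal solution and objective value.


1. C3
2. u = 7, v = 0, z = 28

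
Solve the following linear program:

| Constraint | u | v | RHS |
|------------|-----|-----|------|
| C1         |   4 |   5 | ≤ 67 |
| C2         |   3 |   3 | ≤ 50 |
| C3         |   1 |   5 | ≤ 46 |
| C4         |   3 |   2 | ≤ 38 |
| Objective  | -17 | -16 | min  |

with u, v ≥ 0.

Evaluate the objective at each vertex of the feasible region:
  z(0, 0) = 0
  z(12.67, 0) = -215.3
  z(8, 7) = -248  ←
  z(7, 7.8) = -243.8
  z(0, 9.2) = -147.2
The minimum is at u = 8, v = 7.

u = 8, v = 7, z = -248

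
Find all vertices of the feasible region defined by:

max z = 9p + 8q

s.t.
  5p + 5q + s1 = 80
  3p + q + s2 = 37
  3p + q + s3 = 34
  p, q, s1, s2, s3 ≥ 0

(0, 0), (11.33, 0), (9, 7), (0, 16)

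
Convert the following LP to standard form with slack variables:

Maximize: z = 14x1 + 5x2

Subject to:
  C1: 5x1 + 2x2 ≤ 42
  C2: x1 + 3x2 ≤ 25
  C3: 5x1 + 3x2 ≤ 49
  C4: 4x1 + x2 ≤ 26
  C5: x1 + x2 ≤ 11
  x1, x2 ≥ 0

max z = 14x1 + 5x2

s.t.
  5x1 + 2x2 + s1 = 42
  x1 + 3x2 + s2 = 25
  5x1 + 3x2 + s3 = 49
  4x1 + x2 + s4 = 26
  x1 + x2 + s5 = 11
  x1, x2, s1, s2, s3, s4, s5 ≥ 0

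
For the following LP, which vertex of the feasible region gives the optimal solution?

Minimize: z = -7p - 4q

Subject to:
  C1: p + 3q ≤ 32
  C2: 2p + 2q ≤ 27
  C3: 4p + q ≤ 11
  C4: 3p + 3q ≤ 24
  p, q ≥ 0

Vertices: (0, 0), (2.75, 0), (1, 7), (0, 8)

Evaluate the objective at each vertex of the feasible region:
  z(0, 0) = 0
  z(2.75, 0) = -19.25
  z(1, 7) = -35  ←
  z(0, 8) = -32
The minimum is at p = 1, q = 7.

(1, 7)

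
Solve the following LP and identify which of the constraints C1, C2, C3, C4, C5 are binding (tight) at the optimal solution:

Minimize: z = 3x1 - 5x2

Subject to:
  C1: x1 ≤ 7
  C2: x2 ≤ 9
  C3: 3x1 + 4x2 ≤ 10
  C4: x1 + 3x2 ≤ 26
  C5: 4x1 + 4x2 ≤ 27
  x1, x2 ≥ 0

At x1 = 0, x2 = 2.5, compute slack b - a·x for each constraint:
  C1: 7 − 0 = 7  (slack)
  C2: 9 − 2.5 = 6.5  (slack)
  C3: 10 − 10 = 0  (binding)
  C4: 26 − 7.5 = 18.5  (slack)
  C5: 27 − 10 = 17  (slack)

Optimal: x1 = 0, x2 = 2.5
Binding: C3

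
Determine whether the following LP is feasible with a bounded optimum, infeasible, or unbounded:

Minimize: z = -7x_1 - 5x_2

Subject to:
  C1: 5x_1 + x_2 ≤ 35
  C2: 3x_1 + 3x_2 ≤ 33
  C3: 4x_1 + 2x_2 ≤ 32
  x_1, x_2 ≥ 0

Feasible with a bounded optimal solution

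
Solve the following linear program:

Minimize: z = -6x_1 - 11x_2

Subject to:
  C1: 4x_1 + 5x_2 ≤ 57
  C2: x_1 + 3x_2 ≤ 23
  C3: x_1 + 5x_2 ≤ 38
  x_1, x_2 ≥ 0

Evaluate the objective at each vertex of the feasible region:
  z(0, 0) = 0
  z(14.25, 0) = -85.5
  z(8, 5) = -103  ←
  z(0.5, 7.5) = -85.5
  z(0, 7.6) = -83.6
The minimum is at x_1 = 8, x_2 = 5.

x_1 = 8, x_2 = 5, z = -103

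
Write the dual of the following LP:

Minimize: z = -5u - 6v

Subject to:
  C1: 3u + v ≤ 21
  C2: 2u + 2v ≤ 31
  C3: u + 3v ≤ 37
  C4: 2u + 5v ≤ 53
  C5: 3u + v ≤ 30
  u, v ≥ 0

Primal min cᵀx s.t. Ax ≤ b, x ≥ 0  →  Dual max −bᵀy s.t. Aᵀy ≥ −c, y ≥ 0.

Maximize: z = -21y1 - 31y2 - 37y3 - 53y4 - 30y5

Subject to:
  3y1 + 2y2 + y3 + 2y4 + 3y5 ≥ 5
  y1 + 2y2 + 3y3 + 5y4 + y5 ≥ 6
  y1, y2, y3, y4, y5 ≥ 0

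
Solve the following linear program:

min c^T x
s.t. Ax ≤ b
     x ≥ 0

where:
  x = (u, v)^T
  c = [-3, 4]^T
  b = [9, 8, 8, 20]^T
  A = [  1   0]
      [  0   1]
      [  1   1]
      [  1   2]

Evaluate the objective at each vertex of the feasible region:
  z(0, 0) = 0
  z(8, 0) = -24  ←
  z(0, 8) = 32
The minimum is at u = 8, v = 0.

u = 8, v = 0, z = -24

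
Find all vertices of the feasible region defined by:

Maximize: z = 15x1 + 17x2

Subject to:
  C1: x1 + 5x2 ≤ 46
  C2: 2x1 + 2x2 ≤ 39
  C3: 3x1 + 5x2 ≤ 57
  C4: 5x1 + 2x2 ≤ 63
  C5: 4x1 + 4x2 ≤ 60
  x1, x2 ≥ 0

(0, 0), (12.6, 0), (11, 4), (9, 6), (5.5, 8.1), (0, 9.2)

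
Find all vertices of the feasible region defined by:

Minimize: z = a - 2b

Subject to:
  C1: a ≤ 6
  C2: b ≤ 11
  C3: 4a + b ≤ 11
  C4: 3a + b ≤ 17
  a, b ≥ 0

(0, 0), (2.75, 0), (0, 11)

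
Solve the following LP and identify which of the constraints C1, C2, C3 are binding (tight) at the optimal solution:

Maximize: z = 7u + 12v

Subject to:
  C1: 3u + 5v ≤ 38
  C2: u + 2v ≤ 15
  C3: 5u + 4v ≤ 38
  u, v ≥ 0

At u = 1, v = 7, compute slack b - a·x for each constraint:
  C1: 38 − 38 = 0  (binding)
  C2: 15 − 15 = 0  (binding)
  C3: 38 − 33 = 5  (slack)

Optimal: u = 1, v = 7
Binding: C1, C2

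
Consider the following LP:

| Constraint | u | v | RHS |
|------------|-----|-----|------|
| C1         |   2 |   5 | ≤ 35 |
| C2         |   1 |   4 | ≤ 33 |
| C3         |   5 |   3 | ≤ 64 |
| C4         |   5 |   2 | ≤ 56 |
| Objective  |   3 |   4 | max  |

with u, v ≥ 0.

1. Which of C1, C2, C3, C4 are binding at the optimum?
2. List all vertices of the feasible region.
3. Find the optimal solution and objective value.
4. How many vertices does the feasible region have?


1. C1, C4
2. (0, 0), (11.2, 0), (10, 3), (0, 7)
3. u = 10, v = 3, z = 42
4. 4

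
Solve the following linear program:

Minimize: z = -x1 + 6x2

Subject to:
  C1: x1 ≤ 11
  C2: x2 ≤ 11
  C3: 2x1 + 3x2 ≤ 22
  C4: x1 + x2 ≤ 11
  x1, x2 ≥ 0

Evaluate the objective at each vertex of the feasible region:
  z(0, 0) = 0
  z(11, 0) = -11  ←
  z(0, 7.333) = 44
The minimum is at x1 = 11, x2 = 0.

x1 = 11, x2 = 0, z = -11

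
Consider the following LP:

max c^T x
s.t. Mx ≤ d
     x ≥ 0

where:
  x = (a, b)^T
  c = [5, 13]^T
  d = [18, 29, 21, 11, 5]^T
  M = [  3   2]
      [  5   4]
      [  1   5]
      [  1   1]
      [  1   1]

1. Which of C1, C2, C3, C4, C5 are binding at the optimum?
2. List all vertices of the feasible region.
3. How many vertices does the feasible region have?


1. C3, C5
2. (0, 0), (5, 0), (1, 4), (0, 4.2)
3. 4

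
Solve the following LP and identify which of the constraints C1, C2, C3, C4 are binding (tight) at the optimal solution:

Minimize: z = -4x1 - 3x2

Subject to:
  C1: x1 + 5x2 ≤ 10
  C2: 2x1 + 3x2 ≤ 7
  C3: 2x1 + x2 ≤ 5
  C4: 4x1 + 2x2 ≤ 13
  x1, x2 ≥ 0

At x1 = 2, x2 = 1, compute slack b - a·x for each constraint:
  C1: 10 − 7 = 3  (slack)
  C2: 7 − 7 = 0  (binding)
  C3: 5 − 5 = 0  (binding)
  C4: 13 − 10 = 3  (slack)

Optimal: x1 = 2, x2 = 1
Binding: C2, C3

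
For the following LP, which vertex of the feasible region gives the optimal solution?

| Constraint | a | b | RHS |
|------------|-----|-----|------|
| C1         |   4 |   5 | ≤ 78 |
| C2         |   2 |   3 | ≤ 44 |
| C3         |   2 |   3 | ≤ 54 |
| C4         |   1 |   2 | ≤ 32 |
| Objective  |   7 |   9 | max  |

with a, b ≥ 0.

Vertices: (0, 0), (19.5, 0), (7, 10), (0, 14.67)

Evaluate the objective at each vertex of the feasible region:
  z(0, 0) = 0
  z(19.5, 0) = 136.5
  z(7, 10) = 139  ←
  z(0, 14.67) = 132
The maximum is at a = 7, b = 10.

(7, 10)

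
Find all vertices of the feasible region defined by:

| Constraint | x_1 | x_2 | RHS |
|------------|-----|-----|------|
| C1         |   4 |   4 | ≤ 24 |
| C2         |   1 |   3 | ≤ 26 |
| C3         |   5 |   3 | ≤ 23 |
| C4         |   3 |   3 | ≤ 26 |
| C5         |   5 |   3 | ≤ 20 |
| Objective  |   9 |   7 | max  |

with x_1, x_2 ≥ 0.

(0, 0), (4, 0), (1, 5), (0, 6)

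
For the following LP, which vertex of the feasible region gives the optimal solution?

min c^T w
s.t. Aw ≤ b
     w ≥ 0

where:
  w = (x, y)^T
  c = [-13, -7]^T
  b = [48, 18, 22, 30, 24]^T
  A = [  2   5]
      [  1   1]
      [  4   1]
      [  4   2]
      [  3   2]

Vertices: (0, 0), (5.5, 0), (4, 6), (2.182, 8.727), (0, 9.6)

Evaluate the objective at each vertex of the feasible region:
  z(0, 0) = 0
  z(5.5, 0) = -71.5
  z(4, 6) = -94  ←
  z(2.182, 8.727) = -89.45
  z(0, 9.6) = -67.2
The minimum is at x = 4, y = 6.

(4, 6)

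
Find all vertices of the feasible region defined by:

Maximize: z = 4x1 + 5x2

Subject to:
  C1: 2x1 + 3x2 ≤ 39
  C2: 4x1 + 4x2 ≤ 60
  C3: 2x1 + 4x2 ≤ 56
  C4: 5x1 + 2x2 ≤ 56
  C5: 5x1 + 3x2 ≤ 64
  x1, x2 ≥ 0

(0, 0), (11.2, 0), (8.667, 6.333), (6, 9), (0, 13)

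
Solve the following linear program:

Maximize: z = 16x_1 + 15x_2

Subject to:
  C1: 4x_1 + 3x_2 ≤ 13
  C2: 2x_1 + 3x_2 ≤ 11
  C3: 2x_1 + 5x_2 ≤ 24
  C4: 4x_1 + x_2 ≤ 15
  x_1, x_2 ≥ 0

Evaluate the objective at each vertex of the feasible region:
  z(0, 0) = 0
  z(3.25, 0) = 52
  z(1, 3) = 61  ←
  z(0, 3.667) = 55
The maximum is at x_1 = 1, x_2 = 3.

x_1 = 1, x_2 = 3, z = 61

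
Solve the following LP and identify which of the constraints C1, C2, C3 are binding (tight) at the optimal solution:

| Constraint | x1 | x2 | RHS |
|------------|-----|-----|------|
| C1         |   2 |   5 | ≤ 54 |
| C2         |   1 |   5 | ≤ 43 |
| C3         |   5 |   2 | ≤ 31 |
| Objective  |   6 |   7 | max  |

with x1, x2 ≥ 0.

At x1 = 3, x2 = 8, compute slack b - a·x for each constraint:
  C1: 54 − 46 = 8  (slack)
  C2: 43 − 43 = 0  (binding)
  C3: 31 − 31 = 0  (binding)

Optimal: x1 = 3, x2 = 8
Binding: C2, C3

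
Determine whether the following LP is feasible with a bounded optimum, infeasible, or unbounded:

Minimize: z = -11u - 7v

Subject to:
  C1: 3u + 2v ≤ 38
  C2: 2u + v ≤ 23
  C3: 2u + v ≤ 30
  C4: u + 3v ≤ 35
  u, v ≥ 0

Feasible with a bounded optimal solution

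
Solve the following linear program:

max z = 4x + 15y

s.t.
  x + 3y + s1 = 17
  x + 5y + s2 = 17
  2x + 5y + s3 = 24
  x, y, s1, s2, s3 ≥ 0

Evaluate the objective at each vertex of the feasible region:
  z(0, 0) = 0
  z(12, 0) = 48
  z(7, 2) = 58  ←
  z(0, 3.4) = 51
The maximum is at x = 7, y = 2.

x = 7, y = 2, z = 58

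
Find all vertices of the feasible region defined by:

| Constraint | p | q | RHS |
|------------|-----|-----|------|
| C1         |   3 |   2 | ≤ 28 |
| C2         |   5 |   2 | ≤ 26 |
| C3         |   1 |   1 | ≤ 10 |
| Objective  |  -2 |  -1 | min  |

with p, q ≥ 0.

(0, 0), (5.2, 0), (2, 8), (0, 10)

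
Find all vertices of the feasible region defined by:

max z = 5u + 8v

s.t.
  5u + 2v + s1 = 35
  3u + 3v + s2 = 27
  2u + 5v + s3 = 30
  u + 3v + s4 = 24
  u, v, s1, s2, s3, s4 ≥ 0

(0, 0), (7, 0), (5.667, 3.333), (5, 4), (0, 6)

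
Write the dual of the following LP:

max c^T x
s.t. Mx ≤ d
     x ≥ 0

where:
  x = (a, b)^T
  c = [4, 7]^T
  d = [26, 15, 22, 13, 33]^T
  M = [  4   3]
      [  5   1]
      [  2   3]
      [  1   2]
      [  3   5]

Primal max cᵀx s.t. Ax ≤ b, x ≥ 0  →  Dual min bᵀy s.t. Aᵀy ≥ c, y ≥ 0.

Minimize: z = 26y1 + 15y2 + 22y3 + 13y4 + 33y5

Subject to:
  4y1 + 5y2 + 2y3 + y4 + 3y5 ≥ 4
  3y1 + y2 + 3y3 + 2y4 + 5y5 ≥ 7
  y1, y2, y3, y4, y5 ≥ 0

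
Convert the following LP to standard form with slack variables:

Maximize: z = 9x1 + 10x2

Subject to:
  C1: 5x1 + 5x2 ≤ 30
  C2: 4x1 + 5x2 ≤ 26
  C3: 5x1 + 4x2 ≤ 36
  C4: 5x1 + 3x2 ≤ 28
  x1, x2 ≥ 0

max z = 9x1 + 10x2

s.t.
  5x1 + 5x2 + s1 = 30
  4x1 + 5x2 + s2 = 26
  5x1 + 4x2 + s3 = 36
  5x1 + 3x2 + s4 = 28
  x1, x2, s1, s2, s3, s4 ≥ 0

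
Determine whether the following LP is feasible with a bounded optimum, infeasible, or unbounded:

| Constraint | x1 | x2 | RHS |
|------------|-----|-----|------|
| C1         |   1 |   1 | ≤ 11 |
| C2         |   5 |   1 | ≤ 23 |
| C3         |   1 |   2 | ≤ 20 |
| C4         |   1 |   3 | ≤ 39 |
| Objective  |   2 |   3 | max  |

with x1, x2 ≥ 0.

Feasible with a bounded optimal solution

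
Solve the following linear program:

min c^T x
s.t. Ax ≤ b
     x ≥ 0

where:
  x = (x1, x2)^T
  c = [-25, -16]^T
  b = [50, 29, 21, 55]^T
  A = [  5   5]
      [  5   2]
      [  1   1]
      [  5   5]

Evaluate the objective at each vertex of the feasible region:
  z(0, 0) = 0
  z(5.8, 0) = -145
  z(3, 7) = -187  ←
  z(0, 10) = -160
The minimum is at x1 = 3, x2 = 7.

x1 = 3, x2 = 7, z = -187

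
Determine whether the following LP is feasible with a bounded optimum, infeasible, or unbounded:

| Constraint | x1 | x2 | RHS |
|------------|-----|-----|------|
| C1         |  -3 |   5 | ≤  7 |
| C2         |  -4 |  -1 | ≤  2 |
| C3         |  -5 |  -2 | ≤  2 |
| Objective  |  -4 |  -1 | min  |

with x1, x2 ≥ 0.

Unbounded (objective can decrease without bound)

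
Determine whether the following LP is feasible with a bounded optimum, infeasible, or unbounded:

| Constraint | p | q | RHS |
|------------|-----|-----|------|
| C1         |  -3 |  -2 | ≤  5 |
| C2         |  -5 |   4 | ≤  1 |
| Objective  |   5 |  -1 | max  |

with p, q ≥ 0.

Unbounded (objective can increase without bound)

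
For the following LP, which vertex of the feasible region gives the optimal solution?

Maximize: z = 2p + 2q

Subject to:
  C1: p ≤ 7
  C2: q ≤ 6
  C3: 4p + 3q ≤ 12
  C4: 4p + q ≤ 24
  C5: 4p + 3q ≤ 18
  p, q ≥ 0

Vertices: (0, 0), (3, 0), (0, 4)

Evaluate the objective at each vertex of the feasible region:
  z(0, 0) = 0
  z(3, 0) = 6
  z(0, 4) = 8  ←
The maximum is at p = 0, q = 4.

(0, 4)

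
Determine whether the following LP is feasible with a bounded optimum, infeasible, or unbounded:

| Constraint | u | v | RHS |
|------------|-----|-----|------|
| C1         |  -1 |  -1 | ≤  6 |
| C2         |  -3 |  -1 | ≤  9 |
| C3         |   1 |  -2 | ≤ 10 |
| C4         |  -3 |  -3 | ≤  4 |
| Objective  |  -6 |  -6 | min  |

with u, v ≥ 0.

Unbounded (objective can decrease without bound)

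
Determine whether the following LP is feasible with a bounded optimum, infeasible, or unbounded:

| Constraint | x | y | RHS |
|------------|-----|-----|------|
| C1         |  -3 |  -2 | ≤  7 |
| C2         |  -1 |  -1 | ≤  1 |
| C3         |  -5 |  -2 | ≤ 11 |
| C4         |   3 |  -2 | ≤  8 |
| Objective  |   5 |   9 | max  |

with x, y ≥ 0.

Unbounded (objective can increase without bound)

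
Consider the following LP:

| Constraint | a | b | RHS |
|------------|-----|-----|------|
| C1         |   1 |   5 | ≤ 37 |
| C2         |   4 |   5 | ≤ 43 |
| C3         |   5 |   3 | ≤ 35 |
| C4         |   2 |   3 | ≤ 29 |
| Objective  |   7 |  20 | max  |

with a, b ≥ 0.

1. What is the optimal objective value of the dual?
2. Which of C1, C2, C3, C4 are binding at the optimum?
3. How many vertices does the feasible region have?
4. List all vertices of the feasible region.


1. 154
2. C1, C2
3. 5
4. (0, 0), (7, 0), (3.538, 5.769), (2, 7), (0, 7.4)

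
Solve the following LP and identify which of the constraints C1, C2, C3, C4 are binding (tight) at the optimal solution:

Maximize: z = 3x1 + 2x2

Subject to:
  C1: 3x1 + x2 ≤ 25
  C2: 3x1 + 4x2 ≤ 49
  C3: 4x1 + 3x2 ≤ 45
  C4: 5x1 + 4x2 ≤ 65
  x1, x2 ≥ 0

At x1 = 6, x2 = 7, compute slack b - a·x for each constraint:
  C1: 25 − 25 = 0  (binding)
  C2: 49 − 46 = 3  (slack)
  C3: 45 − 45 = 0  (binding)
  C4: 65 − 58 = 7  (slack)

Optimal: x1 = 6, x2 = 7
Binding: C1, C3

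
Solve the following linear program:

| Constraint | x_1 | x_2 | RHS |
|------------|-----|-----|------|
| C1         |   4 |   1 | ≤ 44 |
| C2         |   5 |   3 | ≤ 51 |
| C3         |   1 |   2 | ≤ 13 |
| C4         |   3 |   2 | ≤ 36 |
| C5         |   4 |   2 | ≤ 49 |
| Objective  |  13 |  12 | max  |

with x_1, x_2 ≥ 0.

Evaluate the objective at each vertex of the feasible region:
  z(0, 0) = 0
  z(10.2, 0) = 132.6
  z(9, 2) = 141  ←
  z(0, 6.5) = 78
The maximum is at x_1 = 9, x_2 = 2.

x_1 = 9, x_2 = 2, z = 141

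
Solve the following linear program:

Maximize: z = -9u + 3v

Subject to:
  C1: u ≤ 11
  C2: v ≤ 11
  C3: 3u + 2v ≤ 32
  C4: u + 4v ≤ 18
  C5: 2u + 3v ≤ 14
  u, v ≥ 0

Evaluate the objective at each vertex of the feasible region:
  z(0, 0) = 0
  z(7, 0) = -63
  z(0.4, 4.4) = 9.6
  z(0, 4.5) = 13.5  ←
The maximum is at u = 0, v = 4.5.

u = 0, v = 4.5, z = 13.5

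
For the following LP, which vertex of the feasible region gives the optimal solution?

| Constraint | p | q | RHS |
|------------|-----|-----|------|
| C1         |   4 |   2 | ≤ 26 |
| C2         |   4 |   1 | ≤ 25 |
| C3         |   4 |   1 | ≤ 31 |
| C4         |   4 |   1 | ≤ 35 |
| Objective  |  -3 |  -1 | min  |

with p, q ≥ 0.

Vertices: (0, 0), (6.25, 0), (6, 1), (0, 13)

Evaluate the objective at each vertex of the feasible region:
  z(0, 0) = 0
  z(6.25, 0) = -18.75
  z(6, 1) = -19  ←
  z(0, 13) = -13
The minimum is at p = 6, q = 1.

(6, 1)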